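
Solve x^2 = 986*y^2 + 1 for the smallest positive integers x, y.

First expand sqrt(986) as a continued fraction. With x_i = (sqrt(986) + m_i)/d_i and (m_0, d_0) = (0, 1): a_0 = floor(sqrt(986)) = 31, since 31^2 = 961 <= 986 < 1024 = 32^2.
Iterate m_{i+1} = d_i*a_i - m_i, d_{i+1} = (986 - m_{i+1}^2)/d_i, a_{i+1} = floor((a_0 + m_{i+1})/d_{i+1}):
  m_1 = 1*31 - 0 = 31, d_1 = (986 - 31^2)/1 = 25/1 = 25, a_1 = floor((31 + 31)/25) = 2.
  m_2 = 25*2 - 31 = 19, d_2 = (986 - 19^2)/25 = 625/25 = 25, a_2 = floor((31 + 19)/25) = 2.
  m_3 = 25*2 - 19 = 31, d_3 = (986 - 31^2)/25 = 25/25 = 1, a_3 = floor((31 + 31)/1) = 62.
  m_4 = 1*62 - 31 = 31, d_4 = (986 - 31^2)/1 = 25/1 = 25: (m_4, d_4) = (m_1, d_1) = (31, 25), so from here the quotients repeat a_1, ..., a_3; the period length is 3.
So sqrt(986) = [31; (2, 2, 62)] with period length k = 3.
k is odd, so (p_{k-1}, q_{k-1}) only solves x^2 - 986y^2 = -1 and the fundamental solution of x^2 - 986y^2 = 1 is (p_{2k-1}, q_{2k-1}) = (p_5, q_5); compute convergents through index 5, running through the period twice.
Convergents (p_i = a_i*p_{i-1} + p_{i-2}, q_i = a_i*q_{i-1} + q_{i-2} with p_{-2}=0, p_{-1}=1, q_{-2}=1, q_{-1}=0):
  i=0: a_0=31, p_0 = 31*1 + 0 = 31, q_0 = 31*0 + 1 = 1.
  i=1: a_1=2, p_1 = 2*31 + 1 = 63, q_1 = 2*1 + 0 = 2.
  i=2: a_2=2, p_2 = 2*63 + 31 = 157, q_2 = 2*2 + 1 = 5.
  i=3: a_3=62, p_3 = 62*157 + 63 = 9797, q_3 = 62*5 + 2 = 312.
  i=4: a_4=2, p_4 = 2*9797 + 157 = 19751, q_4 = 2*312 + 5 = 629.
  i=5: a_5=2, p_5 = 2*19751 + 9797 = 49299, q_5 = 2*629 + 312 = 1570.
Indeed p_2^2 - 986*q_2^2 = 24649 - 24650 = -1, not +1.
Check: 49299^2 - 986*1570^2 = 2430391401 - 2430391400 = 1, so (x, y) = (49299, 1570) solves the equation, and by the theorem it is the least positive solution.

(x, y) = (49299, 1570)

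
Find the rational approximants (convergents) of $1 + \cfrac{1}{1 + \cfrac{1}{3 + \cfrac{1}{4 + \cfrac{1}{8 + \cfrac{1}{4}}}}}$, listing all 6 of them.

Using the convergent recurrence p_i = a_i*p_{i-1} + p_{i-2}, q_i = a_i*q_{i-1} + q_{i-2} with p_{-2}=0, p_{-1}=1, q_{-2}=1, q_{-1}=0:
  i=0: a_0=1, p_0 = 1*1 + 0 = 1, q_0 = 1*0 + 1 = 1.
  i=1: a_1=1, p_1 = 1*1 + 1 = 2, q_1 = 1*1 + 0 = 1.
  i=2: a_2=3, p_2 = 3*2 + 1 = 7, q_2 = 3*1 + 1 = 4.
  i=3: a_3=4, p_3 = 4*7 + 2 = 30, q_3 = 4*4 + 1 = 17.
  i=4: a_4=8, p_4 = 8*30 + 7 = 247, q_4 = 8*17 + 4 = 140.
  i=5: a_5=4, p_5 = 4*247 + 30 = 1018, q_5 = 4*140 + 17 = 577.

1/1, 2/1, 7/4, 30/17, 247/140, 1018/577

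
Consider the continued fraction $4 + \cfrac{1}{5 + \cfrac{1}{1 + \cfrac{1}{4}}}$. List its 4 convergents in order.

Using the convergent recurrence p_i = a_i*p_{i-1} + p_{i-2}, q_i = a_i*q_{i-1} + q_{i-2} with p_{-2}=0, p_{-1}=1, q_{-2}=1, q_{-1}=0:
  i=0: a_0=4, p_0 = 4*1 + 0 = 4, q_0 = 4*0 + 1 = 1.
  i=1: a_1=5, p_1 = 5*4 + 1 = 21, q_1 = 5*1 + 0 = 5.
  i=2: a_2=1, p_2 = 1*21 + 4 = 25, q_2 = 1*5 + 1 = 6.
  i=3: a_3=4, p_3 = 4*25 + 21 = 121, q_3 = 4*6 + 5 = 29.

4/1, 21/5, 25/6, 121/29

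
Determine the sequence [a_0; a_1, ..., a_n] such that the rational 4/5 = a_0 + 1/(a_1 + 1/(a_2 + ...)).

[0; 1, 4]

Run the Euclidean algorithm on 4 and 5; the successive quotients are the partial quotients a_0, a_1, ... (each step inverts the fractional part left over by the previous one):
  4 = 0*5 + 4, so a_0 = 0.
  5 = 1*4 + 1, so a_1 = 1.
  4 = 4*1 + 0, so a_2 = 4.
The remainder reaches 0 after 3 divisions, so the expansion has 3 partial quotients, read off in order.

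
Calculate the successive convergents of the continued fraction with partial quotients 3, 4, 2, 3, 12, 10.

3/1, 13/4, 29/9, 100/31, 1229/381, 12390/3841

Using the convergent recurrence p_i = a_i*p_{i-1} + p_{i-2}, q_i = a_i*q_{i-1} + q_{i-2} with p_{-2}=0, p_{-1}=1, q_{-2}=1, q_{-1}=0:
  i=0: a_0=3, p_0 = 3*1 + 0 = 3, q_0 = 3*0 + 1 = 1.
  i=1: a_1=4, p_1 = 4*3 + 1 = 13, q_1 = 4*1 + 0 = 4.
  i=2: a_2=2, p_2 = 2*13 + 3 = 29, q_2 = 2*4 + 1 = 9.
  i=3: a_3=3, p_3 = 3*29 + 13 = 100, q_3 = 3*9 + 4 = 31.
  i=4: a_4=12, p_4 = 12*100 + 29 = 1229, q_4 = 12*31 + 9 = 381.
  i=5: a_5=10, p_5 = 10*1229 + 100 = 12390, q_5 = 10*381 + 31 = 3841.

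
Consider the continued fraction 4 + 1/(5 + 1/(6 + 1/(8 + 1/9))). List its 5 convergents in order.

4/1, 21/5, 130/31, 1061/253, 9679/2308

Using the convergent recurrence p_i = a_i*p_{i-1} + p_{i-2}, q_i = a_i*q_{i-1} + q_{i-2} with p_{-2}=0, p_{-1}=1, q_{-2}=1, q_{-1}=0:
  i=0: a_0=4, p_0 = 4*1 + 0 = 4, q_0 = 4*0 + 1 = 1.
  i=1: a_1=5, p_1 = 5*4 + 1 = 21, q_1 = 5*1 + 0 = 5.
  i=2: a_2=6, p_2 = 6*21 + 4 = 130, q_2 = 6*5 + 1 = 31.
  i=3: a_3=8, p_3 = 8*130 + 21 = 1061, q_3 = 8*31 + 5 = 253.
  i=4: a_4=9, p_4 = 9*1061 + 130 = 9679, q_4 = 9*253 + 31 = 2308.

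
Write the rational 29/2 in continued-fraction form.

Run the Euclidean algorithm on 29 and 2; the successive quotients are the partial quotients a_0, a_1, ... (each step inverts the fractional part left over by the previous one):
  29 = 14*2 + 1, so a_0 = 14.
  2 = 2*1 + 0, so a_1 = 2.
The remainder reaches 0 after 2 divisions, so the expansion has 2 partial quotients, read off in order.

[14; 2]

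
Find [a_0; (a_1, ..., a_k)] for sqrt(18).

Write x_i = (sqrt(18) + m_i)/d_i with (m_0, d_0) = (0, 1). a_0 = floor(sqrt(18)) = 4, since 4^2 = 16 <= 18 < 25 = 5^2.
Iterate m_{i+1} = d_i*a_i - m_i, d_{i+1} = (18 - m_{i+1}^2)/d_i, a_{i+1} = floor((a_0 + m_{i+1})/d_{i+1}):
  m_1 = 1*4 - 0 = 4, d_1 = (18 - 4^2)/1 = 2/1 = 2, a_1 = floor((4 + 4)/2) = 4.
  m_2 = 2*4 - 4 = 4, d_2 = (18 - 4^2)/2 = 2/2 = 1, a_2 = floor((4 + 4)/1) = 8.
  m_3 = 1*8 - 4 = 4, d_3 = (18 - 4^2)/1 = 2/1 = 2: (m_3, d_3) = (m_1, d_1) = (4, 2), so from here the quotients repeat a_1, a_2; the period length is 2.
Hence the expansion of sqrt(18) is a_0 = 4 followed by the repeating block 4, 8 (period 2).

[4; (4, 8)]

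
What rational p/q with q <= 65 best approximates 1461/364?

261/65

Expand x = 1461/364 as a continued fraction with the Euclidean algorithm:
  1461 = 4*364 + 5, so a_0 = 4.
  364 = 72*5 + 4, so a_1 = 72.
  5 = 1*4 + 1, so a_2 = 1.
  4 = 4*1 + 0, so a_3 = 4.
so x = [4; 72, 1, 4].
Convergents (p_i = a_i*p_{i-1} + p_{i-2}, q_i = a_i*q_{i-1} + q_{i-2} with p_{-2}=0, p_{-1}=1, q_{-2}=1, q_{-1}=0), until the denominator exceeds 65:
  i=0: a_0=4, p_0 = 4*1 + 0 = 4, q_0 = 4*0 + 1 = 1.
  i=1: a_1=72, p_1 = 72*4 + 1 = 289, q_1 = 72*1 + 0 = 72.
q_1 = 72 > 65, so the last convergent with denominator <= 65 is p_0/q_0 = 4/1.
The closest fraction with denominator <= 65 is either p_0/q_0 or the intermediate fraction (k*p_0 + p_{-1})/(k*q_0 + q_{-1}) with the largest k >= 1 whose denominator stays <= 65; these approach x as k grows, and every other convergent or intermediate fraction in range is farther away.
Largest k: floor((65 - q_{-1})/q_0) = floor((65 - 0)/1) = 65 (using the seeds p_{-1} = 1, q_{-1} = 0).
That gives (65*4 + 1)/(65*1 + 0) = 261/65.
Compare the errors: |x - 4/1| = |1461*1 - 4*364|/(364*1) = 5/364, and |x - 261/65| = |1461*65 - 261*364|/(364*65) = 39/23660.
Cross-multiplying, 39*364 = 14196 < 118300 = 5*23660, so 39/23660 is smaller: the intermediate fraction 261/65 is closer to x than 4/1.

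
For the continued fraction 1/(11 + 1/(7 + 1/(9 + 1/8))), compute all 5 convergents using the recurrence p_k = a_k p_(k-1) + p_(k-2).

0/1, 1/11, 7/78, 64/713, 519/5782

Using the convergent recurrence p_i = a_i*p_{i-1} + p_{i-2}, q_i = a_i*q_{i-1} + q_{i-2} with p_{-2}=0, p_{-1}=1, q_{-2}=1, q_{-1}=0:
  i=0: a_0=0, p_0 = 0*1 + 0 = 0, q_0 = 0*0 + 1 = 1.
  i=1: a_1=11, p_1 = 11*0 + 1 = 1, q_1 = 11*1 + 0 = 11.
  i=2: a_2=7, p_2 = 7*1 + 0 = 7, q_2 = 7*11 + 1 = 78.
  i=3: a_3=9, p_3 = 9*7 + 1 = 64, q_3 = 9*78 + 11 = 713.
  i=4: a_4=8, p_4 = 8*64 + 7 = 519, q_4 = 8*713 + 78 = 5782.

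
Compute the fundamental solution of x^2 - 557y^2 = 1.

(x, y) = (27849, 1180)

First expand sqrt(557) as a continued fraction. With x_i = (sqrt(557) + m_i)/d_i and (m_0, d_0) = (0, 1): a_0 = floor(sqrt(557)) = 23, since 23^2 = 529 <= 557 < 576 = 24^2.
Iterate m_{i+1} = d_i*a_i - m_i, d_{i+1} = (557 - m_{i+1}^2)/d_i, a_{i+1} = floor((a_0 + m_{i+1})/d_{i+1}):
  m_1 = 1*23 - 0 = 23, d_1 = (557 - 23^2)/1 = 28/1 = 28, a_1 = floor((23 + 23)/28) = 1.
  m_2 = 28*1 - 23 = 5, d_2 = (557 - 5^2)/28 = 532/28 = 19, a_2 = floor((23 + 5)/19) = 1.
  m_3 = 19*1 - 5 = 14, d_3 = (557 - 14^2)/19 = 361/19 = 19, a_3 = floor((23 + 14)/19) = 1.
  m_4 = 19*1 - 14 = 5, d_4 = (557 - 5^2)/19 = 532/19 = 28, a_4 = floor((23 + 5)/28) = 1.
  m_5 = 28*1 - 5 = 23, d_5 = (557 - 23^2)/28 = 28/28 = 1, a_5 = floor((23 + 23)/1) = 46.
  m_6 = 1*46 - 23 = 23, d_6 = (557 - 23^2)/1 = 28/1 = 28: (m_6, d_6) = (m_1, d_1) = (23, 28), so from here the quotients repeat a_1, ..., a_5; the period length is 5.
So sqrt(557) = [23; (1, 1, 1, 1, 46)] with period length k = 5.
k is odd, so (p_{k-1}, q_{k-1}) only solves x^2 - 557y^2 = -1 and the fundamental solution of x^2 - 557y^2 = 1 is (p_{2k-1}, q_{2k-1}) = (p_9, q_9); compute convergents through index 9, running through the period twice.
Convergents (p_i = a_i*p_{i-1} + p_{i-2}, q_i = a_i*q_{i-1} + q_{i-2} with p_{-2}=0, p_{-1}=1, q_{-2}=1, q_{-1}=0):
  i=0: a_0=23, p_0 = 23*1 + 0 = 23, q_0 = 23*0 + 1 = 1.
  i=1: a_1=1, p_1 = 1*23 + 1 = 24, q_1 = 1*1 + 0 = 1.
  i=2: a_2=1, p_2 = 1*24 + 23 = 47, q_2 = 1*1 + 1 = 2.
  i=3: a_3=1, p_3 = 1*47 + 24 = 71, q_3 = 1*2 + 1 = 3.
  i=4: a_4=1, p_4 = 1*71 + 47 = 118, q_4 = 1*3 + 2 = 5.
  i=5: a_5=46, p_5 = 46*118 + 71 = 5499, q_5 = 46*5 + 3 = 233.
  i=6: a_6=1, p_6 = 1*5499 + 118 = 5617, q_6 = 1*233 + 5 = 238.
  i=7: a_7=1, p_7 = 1*5617 + 5499 = 11116, q_7 = 1*238 + 233 = 471.
  i=8: a_8=1, p_8 = 1*11116 + 5617 = 16733, q_8 = 1*471 + 238 = 709.
  i=9: a_9=1, p_9 = 1*16733 + 11116 = 27849, q_9 = 1*709 + 471 = 1180.
Indeed p_4^2 - 557*q_4^2 = 13924 - 13925 = -1, not +1.
Check: 27849^2 - 557*1180^2 = 775566801 - 775566800 = 1, so (x, y) = (27849, 1180) solves the equation, and by the theorem it is the least positive solution.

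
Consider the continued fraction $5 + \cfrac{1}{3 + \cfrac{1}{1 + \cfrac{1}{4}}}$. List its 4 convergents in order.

5/1, 16/3, 21/4, 100/19

Using the convergent recurrence p_i = a_i*p_{i-1} + p_{i-2}, q_i = a_i*q_{i-1} + q_{i-2} with p_{-2}=0, p_{-1}=1, q_{-2}=1, q_{-1}=0:
  i=0: a_0=5, p_0 = 5*1 + 0 = 5, q_0 = 5*0 + 1 = 1.
  i=1: a_1=3, p_1 = 3*5 + 1 = 16, q_1 = 3*1 + 0 = 3.
  i=2: a_2=1, p_2 = 1*16 + 5 = 21, q_2 = 1*3 + 1 = 4.
  i=3: a_3=4, p_3 = 4*21 + 16 = 100, q_3 = 4*4 + 3 = 19.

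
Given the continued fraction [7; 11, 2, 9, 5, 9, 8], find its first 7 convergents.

Using the convergent recurrence p_i = a_i*p_{i-1} + p_{i-2}, q_i = a_i*q_{i-1} + q_{i-2} with p_{-2}=0, p_{-1}=1, q_{-2}=1, q_{-1}=0:
  i=0: a_0=7, p_0 = 7*1 + 0 = 7, q_0 = 7*0 + 1 = 1.
  i=1: a_1=11, p_1 = 11*7 + 1 = 78, q_1 = 11*1 + 0 = 11.
  i=2: a_2=2, p_2 = 2*78 + 7 = 163, q_2 = 2*11 + 1 = 23.
  i=3: a_3=9, p_3 = 9*163 + 78 = 1545, q_3 = 9*23 + 11 = 218.
  i=4: a_4=5, p_4 = 5*1545 + 163 = 7888, q_4 = 5*218 + 23 = 1113.
  i=5: a_5=9, p_5 = 9*7888 + 1545 = 72537, q_5 = 9*1113 + 218 = 10235.
  i=6: a_6=8, p_6 = 8*72537 + 7888 = 588184, q_6 = 8*10235 + 1113 = 82993.

7/1, 78/11, 163/23, 1545/218, 7888/1113, 72537/10235, 588184/82993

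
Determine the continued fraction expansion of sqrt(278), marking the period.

Write x_i = (sqrt(278) + m_i)/d_i with (m_0, d_0) = (0, 1). a_0 = floor(sqrt(278)) = 16, since 16^2 = 256 <= 278 < 289 = 17^2.
Iterate m_{i+1} = d_i*a_i - m_i, d_{i+1} = (278 - m_{i+1}^2)/d_i, a_{i+1} = floor((a_0 + m_{i+1})/d_{i+1}):
  m_1 = 1*16 - 0 = 16, d_1 = (278 - 16^2)/1 = 22/1 = 22, a_1 = floor((16 + 16)/22) = 1.
  m_2 = 22*1 - 16 = 6, d_2 = (278 - 6^2)/22 = 242/22 = 11, a_2 = floor((16 + 6)/11) = 2.
  m_3 = 11*2 - 6 = 16, d_3 = (278 - 16^2)/11 = 22/11 = 2, a_3 = floor((16 + 16)/2) = 16.
  m_4 = 2*16 - 16 = 16, d_4 = (278 - 16^2)/2 = 22/2 = 11, a_4 = floor((16 + 16)/11) = 2.
  m_5 = 11*2 - 16 = 6, d_5 = (278 - 6^2)/11 = 242/11 = 22, a_5 = floor((16 + 6)/22) = 1.
  m_6 = 22*1 - 6 = 16, d_6 = (278 - 16^2)/22 = 22/22 = 1, a_6 = floor((16 + 16)/1) = 32.
  m_7 = 1*32 - 16 = 16, d_7 = (278 - 16^2)/1 = 22/1 = 22: (m_7, d_7) = (m_1, d_1) = (16, 22), so from here the quotients repeat a_1, ..., a_6; the period length is 6.
Hence the expansion of sqrt(278) is a_0 = 16 followed by the repeating block 1, 2, 16, 2, 1, 32 (period 6).

[16; (1, 2, 16, 2, 1, 32)]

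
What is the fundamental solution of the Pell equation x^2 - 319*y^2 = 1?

(x, y) = (12901780, 722361)

First expand sqrt(319) as a continued fraction. With x_i = (sqrt(319) + m_i)/d_i and (m_0, d_0) = (0, 1): a_0 = floor(sqrt(319)) = 17, since 17^2 = 289 <= 319 < 324 = 18^2.
Iterate m_{i+1} = d_i*a_i - m_i, d_{i+1} = (319 - m_{i+1}^2)/d_i, a_{i+1} = floor((a_0 + m_{i+1})/d_{i+1}):
  m_1 = 1*17 - 0 = 17, d_1 = (319 - 17^2)/1 = 30/1 = 30, a_1 = floor((17 + 17)/30) = 1.
  m_2 = 30*1 - 17 = 13, d_2 = (319 - 13^2)/30 = 150/30 = 5, a_2 = floor((17 + 13)/5) = 6.
  m_3 = 5*6 - 13 = 17, d_3 = (319 - 17^2)/5 = 30/5 = 6, a_3 = floor((17 + 17)/6) = 5.
  m_4 = 6*5 - 17 = 13, d_4 = (319 - 13^2)/6 = 150/6 = 25, a_4 = floor((17 + 13)/25) = 1.
  m_5 = 25*1 - 13 = 12, d_5 = (319 - 12^2)/25 = 175/25 = 7, a_5 = floor((17 + 12)/7) = 4.
  m_6 = 7*4 - 12 = 16, d_6 = (319 - 16^2)/7 = 63/7 = 9, a_6 = floor((17 + 16)/9) = 3.
  m_7 = 9*3 - 16 = 11, d_7 = (319 - 11^2)/9 = 198/9 = 22, a_7 = floor((17 + 11)/22) = 1.
  m_8 = 22*1 - 11 = 11, d_8 = (319 - 11^2)/22 = 198/22 = 9, a_8 = floor((17 + 11)/9) = 3.
  m_9 = 9*3 - 11 = 16, d_9 = (319 - 16^2)/9 = 63/9 = 7, a_9 = floor((17 + 16)/7) = 4.
  m_10 = 7*4 - 16 = 12, d_10 = (319 - 12^2)/7 = 175/7 = 25, a_10 = floor((17 + 12)/25) = 1.
  m_11 = 25*1 - 12 = 13, d_11 = (319 - 13^2)/25 = 150/25 = 6, a_11 = floor((17 + 13)/6) = 5.
  m_12 = 6*5 - 13 = 17, d_12 = (319 - 17^2)/6 = 30/6 = 5, a_12 = floor((17 + 17)/5) = 6.
  m_13 = 5*6 - 17 = 13, d_13 = (319 - 13^2)/5 = 150/5 = 30, a_13 = floor((17 + 13)/30) = 1.
  m_14 = 30*1 - 13 = 17, d_14 = (319 - 17^2)/30 = 30/30 = 1, a_14 = floor((17 + 17)/1) = 34.
  m_15 = 1*34 - 17 = 17, d_15 = (319 - 17^2)/1 = 30/1 = 30: (m_15, d_15) = (m_1, d_1) = (17, 30), so from here the quotients repeat a_1, ..., a_14; the period length is 14.
So sqrt(319) = [17; (1, 6, 5, 1, 4, 3, 1, 3, 4, 1, 5, 6, 1, 34)] with period length k = 14.
k is even, so the fundamental solution of x^2 - 319y^2 = 1 is (p_{k-1}, q_{k-1}) = (p_13, q_13); compute convergents through index 13.
Convergents (p_i = a_i*p_{i-1} + p_{i-2}, q_i = a_i*q_{i-1} + q_{i-2} with p_{-2}=0, p_{-1}=1, q_{-2}=1, q_{-1}=0):
  i=0: a_0=17, p_0 = 17*1 + 0 = 17, q_0 = 17*0 + 1 = 1.
  i=1: a_1=1, p_1 = 1*17 + 1 = 18, q_1 = 1*1 + 0 = 1.
  i=2: a_2=6, p_2 = 6*18 + 17 = 125, q_2 = 6*1 + 1 = 7.
  i=3: a_3=5, p_3 = 5*125 + 18 = 643, q_3 = 5*7 + 1 = 36.
  i=4: a_4=1, p_4 = 1*643 + 125 = 768, q_4 = 1*36 + 7 = 43.
  i=5: a_5=4, p_5 = 4*768 + 643 = 3715, q_5 = 4*43 + 36 = 208.
  i=6: a_6=3, p_6 = 3*3715 + 768 = 11913, q_6 = 3*208 + 43 = 667.
  i=7: a_7=1, p_7 = 1*11913 + 3715 = 15628, q_7 = 1*667 + 208 = 875.
  i=8: a_8=3, p_8 = 3*15628 + 11913 = 58797, q_8 = 3*875 + 667 = 3292.
  i=9: a_9=4, p_9 = 4*58797 + 15628 = 250816, q_9 = 4*3292 + 875 = 14043.
  i=10: a_10=1, p_10 = 1*250816 + 58797 = 309613, q_10 = 1*14043 + 3292 = 17335.
  i=11: a_11=5, p_11 = 5*309613 + 250816 = 1798881, q_11 = 5*17335 + 14043 = 100718.
  i=12: a_12=6, p_12 = 6*1798881 + 309613 = 11102899, q_12 = 6*100718 + 17335 = 621643.
  i=13: a_13=1, p_13 = 1*11102899 + 1798881 = 12901780, q_13 = 1*621643 + 100718 = 722361.
Check: 12901780^2 - 319*722361^2 = 166455927168400 - 166455927168399 = 1, so (x, y) = (12901780, 722361) solves the equation, and by the theorem it is the least positive solution.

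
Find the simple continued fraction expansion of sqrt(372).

[19; (3, 2, 12, 2, 3, 38)]

Write x_i = (sqrt(372) + m_i)/d_i with (m_0, d_0) = (0, 1). a_0 = floor(sqrt(372)) = 19, since 19^2 = 361 <= 372 < 400 = 20^2.
Iterate m_{i+1} = d_i*a_i - m_i, d_{i+1} = (372 - m_{i+1}^2)/d_i, a_{i+1} = floor((a_0 + m_{i+1})/d_{i+1}):
  m_1 = 1*19 - 0 = 19, d_1 = (372 - 19^2)/1 = 11/1 = 11, a_1 = floor((19 + 19)/11) = 3.
  m_2 = 11*3 - 19 = 14, d_2 = (372 - 14^2)/11 = 176/11 = 16, a_2 = floor((19 + 14)/16) = 2.
  m_3 = 16*2 - 14 = 18, d_3 = (372 - 18^2)/16 = 48/16 = 3, a_3 = floor((19 + 18)/3) = 12.
  m_4 = 3*12 - 18 = 18, d_4 = (372 - 18^2)/3 = 48/3 = 16, a_4 = floor((19 + 18)/16) = 2.
  m_5 = 16*2 - 18 = 14, d_5 = (372 - 14^2)/16 = 176/16 = 11, a_5 = floor((19 + 14)/11) = 3.
  m_6 = 11*3 - 14 = 19, d_6 = (372 - 19^2)/11 = 11/11 = 1, a_6 = floor((19 + 19)/1) = 38.
  m_7 = 1*38 - 19 = 19, d_7 = (372 - 19^2)/1 = 11/1 = 11: (m_7, d_7) = (m_1, d_1) = (19, 11), so from here the quotients repeat a_1, ..., a_6; the period length is 6.
Hence the expansion of sqrt(372) is a_0 = 19 followed by the repeating block 3, 2, 12, 2, 3, 38 (period 6).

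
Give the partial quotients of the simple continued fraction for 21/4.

[5; 4]

Run the Euclidean algorithm on 21 and 4; the successive quotients are the partial quotients a_0, a_1, ... (each step inverts the fractional part left over by the previous one):
  21 = 5*4 + 1, so a_0 = 5.
  4 = 4*1 + 0, so a_1 = 4.
The remainder reaches 0 after 2 divisions, so the expansion has 2 partial quotients, read off in order.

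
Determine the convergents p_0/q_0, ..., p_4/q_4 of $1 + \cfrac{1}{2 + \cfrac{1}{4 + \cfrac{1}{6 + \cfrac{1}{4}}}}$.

Using the convergent recurrence p_i = a_i*p_{i-1} + p_{i-2}, q_i = a_i*q_{i-1} + q_{i-2} with p_{-2}=0, p_{-1}=1, q_{-2}=1, q_{-1}=0:
  i=0: a_0=1, p_0 = 1*1 + 0 = 1, q_0 = 1*0 + 1 = 1.
  i=1: a_1=2, p_1 = 2*1 + 1 = 3, q_1 = 2*1 + 0 = 2.
  i=2: a_2=4, p_2 = 4*3 + 1 = 13, q_2 = 4*2 + 1 = 9.
  i=3: a_3=6, p_3 = 6*13 + 3 = 81, q_3 = 6*9 + 2 = 56.
  i=4: a_4=4, p_4 = 4*81 + 13 = 337, q_4 = 4*56 + 9 = 233.

1/1, 3/2, 13/9, 81/56, 337/233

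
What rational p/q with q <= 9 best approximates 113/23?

Expand x = 113/23 as a continued fraction with the Euclidean algorithm:
  113 = 4*23 + 21, so a_0 = 4.
  23 = 1*21 + 2, so a_1 = 1.
  21 = 10*2 + 1, so a_2 = 10.
  2 = 2*1 + 0, so a_3 = 2.
so x = [4; 1, 10, 2].
Convergents (p_i = a_i*p_{i-1} + p_{i-2}, q_i = a_i*q_{i-1} + q_{i-2} with p_{-2}=0, p_{-1}=1, q_{-2}=1, q_{-1}=0), until the denominator exceeds 9:
  i=0: a_0=4, p_0 = 4*1 + 0 = 4, q_0 = 4*0 + 1 = 1.
  i=1: a_1=1, p_1 = 1*4 + 1 = 5, q_1 = 1*1 + 0 = 1.
  i=2: a_2=10, p_2 = 10*5 + 4 = 54, q_2 = 10*1 + 1 = 11.
q_2 = 11 > 9, so the last convergent with denominator <= 9 is p_1/q_1 = 5/1.
The closest fraction with denominator <= 9 is either p_1/q_1 or the intermediate fraction (k*p_1 + p_0)/(k*q_1 + q_0) with the largest k >= 1 whose denominator stays <= 9; these approach x as k grows, and every other convergent or intermediate fraction in range is farther away.
Largest k: floor((9 - q_0)/q_1) = floor((9 - 1)/1) = 8.
That gives (8*5 + 4)/(8*1 + 1) = 44/9.
Compare the errors: |x - 5/1| = |113*1 - 5*23|/(23*1) = 2/23, and |x - 44/9| = |113*9 - 44*23|/(23*9) = 5/207.
Cross-multiplying, 5*23 = 115 < 414 = 2*207, so 5/207 is smaller: the intermediate fraction 44/9 is closer to x than 5/1.

44/9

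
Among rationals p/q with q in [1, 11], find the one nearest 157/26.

Expand x = 157/26 as a continued fraction with the Euclidean algorithm:
  157 = 6*26 + 1, so a_0 = 6.
  26 = 26*1 + 0, so a_1 = 26.
so x = [6; 26].
Convergents (p_i = a_i*p_{i-1} + p_{i-2}, q_i = a_i*q_{i-1} + q_{i-2} with p_{-2}=0, p_{-1}=1, q_{-2}=1, q_{-1}=0), until the denominator exceeds 11:
  i=0: a_0=6, p_0 = 6*1 + 0 = 6, q_0 = 6*0 + 1 = 1.
  i=1: a_1=26, p_1 = 26*6 + 1 = 157, q_1 = 26*1 + 0 = 26.
q_1 = 26 > 11, so the last convergent with denominator <= 11 is p_0/q_0 = 6/1.
The closest fraction with denominator <= 11 is either p_0/q_0 or the intermediate fraction (k*p_0 + p_{-1})/(k*q_0 + q_{-1}) with the largest k >= 1 whose denominator stays <= 11; these approach x as k grows, and every other convergent or intermediate fraction in range is farther away.
Largest k: floor((11 - q_{-1})/q_0) = floor((11 - 0)/1) = 11 (using the seeds p_{-1} = 1, q_{-1} = 0).
That gives (11*6 + 1)/(11*1 + 0) = 67/11.
Compare the errors: |x - 6/1| = |157*1 - 6*26|/(26*1) = 1/26, and |x - 67/11| = |157*11 - 67*26|/(26*11) = 15/286.
Cross-multiplying, 1*286 = 286 < 390 = 15*26, so 1/26 is smaller: the convergent 6/1 is closer to x than 67/11.

6/1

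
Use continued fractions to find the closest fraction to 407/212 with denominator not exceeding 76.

Expand x = 407/212 as a continued fraction with the Euclidean algorithm:
  407 = 1*212 + 195, so a_0 = 1.
  212 = 1*195 + 17, so a_1 = 1.
  195 = 11*17 + 8, so a_2 = 11.
  17 = 2*8 + 1, so a_3 = 2.
  8 = 8*1 + 0, so a_4 = 8.
so x = [1; 1, 11, 2, 8].
Convergents (p_i = a_i*p_{i-1} + p_{i-2}, q_i = a_i*q_{i-1} + q_{i-2} with p_{-2}=0, p_{-1}=1, q_{-2}=1, q_{-1}=0), until the denominator exceeds 76:
  i=0: a_0=1, p_0 = 1*1 + 0 = 1, q_0 = 1*0 + 1 = 1.
  i=1: a_1=1, p_1 = 1*1 + 1 = 2, q_1 = 1*1 + 0 = 1.
  i=2: a_2=11, p_2 = 11*2 + 1 = 23, q_2 = 11*1 + 1 = 12.
  i=3: a_3=2, p_3 = 2*23 + 2 = 48, q_3 = 2*12 + 1 = 25.
  i=4: a_4=8, p_4 = 8*48 + 23 = 407, q_4 = 8*25 + 12 = 212.
q_4 = 212 > 76, so the last convergent with denominator <= 76 is p_3/q_3 = 48/25.
The closest fraction with denominator <= 76 is either p_3/q_3 or the intermediate fraction (k*p_3 + p_2)/(k*q_3 + q_2) with the largest k >= 1 whose denominator stays <= 76; these approach x as k grows, and every other convergent or intermediate fraction in range is farther away.
Largest k: floor((76 - q_2)/q_3) = floor((76 - 12)/25) = 2.
That gives (2*48 + 23)/(2*25 + 12) = 119/62.
Compare the errors: |x - 48/25| = |407*25 - 48*212|/(212*25) = 1/5300, and |x - 119/62| = |407*62 - 119*212|/(212*62) = 6/13144.
Cross-multiplying, 1*13144 = 13144 < 31800 = 6*5300, so 1/5300 is smaller: the convergent 48/25 is closer to x than 119/62.

48/25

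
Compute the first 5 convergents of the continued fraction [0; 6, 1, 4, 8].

Using the convergent recurrence p_i = a_i*p_{i-1} + p_{i-2}, q_i = a_i*q_{i-1} + q_{i-2} with p_{-2}=0, p_{-1}=1, q_{-2}=1, q_{-1}=0:
  i=0: a_0=0, p_0 = 0*1 + 0 = 0, q_0 = 0*0 + 1 = 1.
  i=1: a_1=6, p_1 = 6*0 + 1 = 1, q_1 = 6*1 + 0 = 6.
  i=2: a_2=1, p_2 = 1*1 + 0 = 1, q_2 = 1*6 + 1 = 7.
  i=3: a_3=4, p_3 = 4*1 + 1 = 5, q_3 = 4*7 + 6 = 34.
  i=4: a_4=8, p_4 = 8*5 + 1 = 41, q_4 = 8*34 + 7 = 279.

0/1, 1/6, 1/7, 5/34, 41/279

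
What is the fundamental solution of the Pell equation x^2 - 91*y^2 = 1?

First expand sqrt(91) as a continued fraction. With x_i = (sqrt(91) + m_i)/d_i and (m_0, d_0) = (0, 1): a_0 = floor(sqrt(91)) = 9, since 9^2 = 81 <= 91 < 100 = 10^2.
Iterate m_{i+1} = d_i*a_i - m_i, d_{i+1} = (91 - m_{i+1}^2)/d_i, a_{i+1} = floor((a_0 + m_{i+1})/d_{i+1}):
  m_1 = 1*9 - 0 = 9, d_1 = (91 - 9^2)/1 = 10/1 = 10, a_1 = floor((9 + 9)/10) = 1.
  m_2 = 10*1 - 9 = 1, d_2 = (91 - 1^2)/10 = 90/10 = 9, a_2 = floor((9 + 1)/9) = 1.
  m_3 = 9*1 - 1 = 8, d_3 = (91 - 8^2)/9 = 27/9 = 3, a_3 = floor((9 + 8)/3) = 5.
  m_4 = 3*5 - 8 = 7, d_4 = (91 - 7^2)/3 = 42/3 = 14, a_4 = floor((9 + 7)/14) = 1.
  m_5 = 14*1 - 7 = 7, d_5 = (91 - 7^2)/14 = 42/14 = 3, a_5 = floor((9 + 7)/3) = 5.
  m_6 = 3*5 - 7 = 8, d_6 = (91 - 8^2)/3 = 27/3 = 9, a_6 = floor((9 + 8)/9) = 1.
  m_7 = 9*1 - 8 = 1, d_7 = (91 - 1^2)/9 = 90/9 = 10, a_7 = floor((9 + 1)/10) = 1.
  m_8 = 10*1 - 1 = 9, d_8 = (91 - 9^2)/10 = 10/10 = 1, a_8 = floor((9 + 9)/1) = 18.
  m_9 = 1*18 - 9 = 9, d_9 = (91 - 9^2)/1 = 10/1 = 10: (m_9, d_9) = (m_1, d_1) = (9, 10), so from here the quotients repeat a_1, ..., a_8; the period length is 8.
So sqrt(91) = [9; (1, 1, 5, 1, 5, 1, 1, 18)] with period length k = 8.
k is even, so the fundamental solution of x^2 - 91y^2 = 1 is (p_{k-1}, q_{k-1}) = (p_7, q_7); compute convergents through index 7.
Convergents (p_i = a_i*p_{i-1} + p_{i-2}, q_i = a_i*q_{i-1} + q_{i-2} with p_{-2}=0, p_{-1}=1, q_{-2}=1, q_{-1}=0):
  i=0: a_0=9, p_0 = 9*1 + 0 = 9, q_0 = 9*0 + 1 = 1.
  i=1: a_1=1, p_1 = 1*9 + 1 = 10, q_1 = 1*1 + 0 = 1.
  i=2: a_2=1, p_2 = 1*10 + 9 = 19, q_2 = 1*1 + 1 = 2.
  i=3: a_3=5, p_3 = 5*19 + 10 = 105, q_3 = 5*2 + 1 = 11.
  i=4: a_4=1, p_4 = 1*105 + 19 = 124, q_4 = 1*11 + 2 = 13.
  i=5: a_5=5, p_5 = 5*124 + 105 = 725, q_5 = 5*13 + 11 = 76.
  i=6: a_6=1, p_6 = 1*725 + 124 = 849, q_6 = 1*76 + 13 = 89.
  i=7: a_7=1, p_7 = 1*849 + 725 = 1574, q_7 = 1*89 + 76 = 165.
Check: 1574^2 - 91*165^2 = 2477476 - 2477475 = 1, so (x, y) = (1574, 165) solves the equation, and by the theorem it is the least positive solution.

(x, y) = (1574, 165)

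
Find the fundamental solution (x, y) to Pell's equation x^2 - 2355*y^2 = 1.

(x, y) = (45374, 935)

First expand sqrt(2355) as a continued fraction. With x_i = (sqrt(2355) + m_i)/d_i and (m_0, d_0) = (0, 1): a_0 = floor(sqrt(2355)) = 48, since 48^2 = 2304 <= 2355 < 2401 = 49^2.
Iterate m_{i+1} = d_i*a_i - m_i, d_{i+1} = (2355 - m_{i+1}^2)/d_i, a_{i+1} = floor((a_0 + m_{i+1})/d_{i+1}):
  m_1 = 1*48 - 0 = 48, d_1 = (2355 - 48^2)/1 = 51/1 = 51, a_1 = floor((48 + 48)/51) = 1.
  m_2 = 51*1 - 48 = 3, d_2 = (2355 - 3^2)/51 = 2346/51 = 46, a_2 = floor((48 + 3)/46) = 1.
  m_3 = 46*1 - 3 = 43, d_3 = (2355 - 43^2)/46 = 506/46 = 11, a_3 = floor((48 + 43)/11) = 8.
  m_4 = 11*8 - 43 = 45, d_4 = (2355 - 45^2)/11 = 330/11 = 30, a_4 = floor((48 + 45)/30) = 3.
  m_5 = 30*3 - 45 = 45, d_5 = (2355 - 45^2)/30 = 330/30 = 11, a_5 = floor((48 + 45)/11) = 8.
  m_6 = 11*8 - 45 = 43, d_6 = (2355 - 43^2)/11 = 506/11 = 46, a_6 = floor((48 + 43)/46) = 1.
  m_7 = 46*1 - 43 = 3, d_7 = (2355 - 3^2)/46 = 2346/46 = 51, a_7 = floor((48 + 3)/51) = 1.
  m_8 = 51*1 - 3 = 48, d_8 = (2355 - 48^2)/51 = 51/51 = 1, a_8 = floor((48 + 48)/1) = 96.
  m_9 = 1*96 - 48 = 48, d_9 = (2355 - 48^2)/1 = 51/1 = 51: (m_9, d_9) = (m_1, d_1) = (48, 51), so from here the quotients repeat a_1, ..., a_8; the period length is 8.
So sqrt(2355) = [48; (1, 1, 8, 3, 8, 1, 1, 96)] with period length k = 8.
k is even, so the fundamental solution of x^2 - 2355y^2 = 1 is (p_{k-1}, q_{k-1}) = (p_7, q_7); compute convergents through index 7.
Convergents (p_i = a_i*p_{i-1} + p_{i-2}, q_i = a_i*q_{i-1} + q_{i-2} with p_{-2}=0, p_{-1}=1, q_{-2}=1, q_{-1}=0):
  i=0: a_0=48, p_0 = 48*1 + 0 = 48, q_0 = 48*0 + 1 = 1.
  i=1: a_1=1, p_1 = 1*48 + 1 = 49, q_1 = 1*1 + 0 = 1.
  i=2: a_2=1, p_2 = 1*49 + 48 = 97, q_2 = 1*1 + 1 = 2.
  i=3: a_3=8, p_3 = 8*97 + 49 = 825, q_3 = 8*2 + 1 = 17.
  i=4: a_4=3, p_4 = 3*825 + 97 = 2572, q_4 = 3*17 + 2 = 53.
  i=5: a_5=8, p_5 = 8*2572 + 825 = 21401, q_5 = 8*53 + 17 = 441.
  i=6: a_6=1, p_6 = 1*21401 + 2572 = 23973, q_6 = 1*441 + 53 = 494.
  i=7: a_7=1, p_7 = 1*23973 + 21401 = 45374, q_7 = 1*494 + 441 = 935.
Check: 45374^2 - 2355*935^2 = 2058799876 - 2058799875 = 1, so (x, y) = (45374, 935) solves the equation, and by the theorem it is the least positive solution.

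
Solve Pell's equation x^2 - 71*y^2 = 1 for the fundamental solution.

First expand sqrt(71) as a continued fraction. With x_i = (sqrt(71) + m_i)/d_i and (m_0, d_0) = (0, 1): a_0 = floor(sqrt(71)) = 8, since 8^2 = 64 <= 71 < 81 = 9^2.
Iterate m_{i+1} = d_i*a_i - m_i, d_{i+1} = (71 - m_{i+1}^2)/d_i, a_{i+1} = floor((a_0 + m_{i+1})/d_{i+1}):
  m_1 = 1*8 - 0 = 8, d_1 = (71 - 8^2)/1 = 7/1 = 7, a_1 = floor((8 + 8)/7) = 2.
  m_2 = 7*2 - 8 = 6, d_2 = (71 - 6^2)/7 = 35/7 = 5, a_2 = floor((8 + 6)/5) = 2.
  m_3 = 5*2 - 6 = 4, d_3 = (71 - 4^2)/5 = 55/5 = 11, a_3 = floor((8 + 4)/11) = 1.
  m_4 = 11*1 - 4 = 7, d_4 = (71 - 7^2)/11 = 22/11 = 2, a_4 = floor((8 + 7)/2) = 7.
  m_5 = 2*7 - 7 = 7, d_5 = (71 - 7^2)/2 = 22/2 = 11, a_5 = floor((8 + 7)/11) = 1.
  m_6 = 11*1 - 7 = 4, d_6 = (71 - 4^2)/11 = 55/11 = 5, a_6 = floor((8 + 4)/5) = 2.
  m_7 = 5*2 - 4 = 6, d_7 = (71 - 6^2)/5 = 35/5 = 7, a_7 = floor((8 + 6)/7) = 2.
  m_8 = 7*2 - 6 = 8, d_8 = (71 - 8^2)/7 = 7/7 = 1, a_8 = floor((8 + 8)/1) = 16.
  m_9 = 1*16 - 8 = 8, d_9 = (71 - 8^2)/1 = 7/1 = 7: (m_9, d_9) = (m_1, d_1) = (8, 7), so from here the quotients repeat a_1, ..., a_8; the period length is 8.
So sqrt(71) = [8; (2, 2, 1, 7, 1, 2, 2, 16)] with period length k = 8.
k is even, so the fundamental solution of x^2 - 71y^2 = 1 is (p_{k-1}, q_{k-1}) = (p_7, q_7); compute convergents through index 7.
Convergents (p_i = a_i*p_{i-1} + p_{i-2}, q_i = a_i*q_{i-1} + q_{i-2} with p_{-2}=0, p_{-1}=1, q_{-2}=1, q_{-1}=0):
  i=0: a_0=8, p_0 = 8*1 + 0 = 8, q_0 = 8*0 + 1 = 1.
  i=1: a_1=2, p_1 = 2*8 + 1 = 17, q_1 = 2*1 + 0 = 2.
  i=2: a_2=2, p_2 = 2*17 + 8 = 42, q_2 = 2*2 + 1 = 5.
  i=3: a_3=1, p_3 = 1*42 + 17 = 59, q_3 = 1*5 + 2 = 7.
  i=4: a_4=7, p_4 = 7*59 + 42 = 455, q_4 = 7*7 + 5 = 54.
  i=5: a_5=1, p_5 = 1*455 + 59 = 514, q_5 = 1*54 + 7 = 61.
  i=6: a_6=2, p_6 = 2*514 + 455 = 1483, q_6 = 2*61 + 54 = 176.
  i=7: a_7=2, p_7 = 2*1483 + 514 = 3480, q_7 = 2*176 + 61 = 413.
Check: 3480^2 - 71*413^2 = 12110400 - 12110399 = 1, so (x, y) = (3480, 413) solves the equation, and by the theorem it is the least positive solution.

(x, y) = (3480, 413)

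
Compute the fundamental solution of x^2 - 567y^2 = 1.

(x, y) = (2024, 85)

First expand sqrt(567) as a continued fraction. With x_i = (sqrt(567) + m_i)/d_i and (m_0, d_0) = (0, 1): a_0 = floor(sqrt(567)) = 23, since 23^2 = 529 <= 567 < 576 = 24^2.
Iterate m_{i+1} = d_i*a_i - m_i, d_{i+1} = (567 - m_{i+1}^2)/d_i, a_{i+1} = floor((a_0 + m_{i+1})/d_{i+1}):
  m_1 = 1*23 - 0 = 23, d_1 = (567 - 23^2)/1 = 38/1 = 38, a_1 = floor((23 + 23)/38) = 1.
  m_2 = 38*1 - 23 = 15, d_2 = (567 - 15^2)/38 = 342/38 = 9, a_2 = floor((23 + 15)/9) = 4.
  m_3 = 9*4 - 15 = 21, d_3 = (567 - 21^2)/9 = 126/9 = 14, a_3 = floor((23 + 21)/14) = 3.
  m_4 = 14*3 - 21 = 21, d_4 = (567 - 21^2)/14 = 126/14 = 9, a_4 = floor((23 + 21)/9) = 4.
  m_5 = 9*4 - 21 = 15, d_5 = (567 - 15^2)/9 = 342/9 = 38, a_5 = floor((23 + 15)/38) = 1.
  m_6 = 38*1 - 15 = 23, d_6 = (567 - 23^2)/38 = 38/38 = 1, a_6 = floor((23 + 23)/1) = 46.
  m_7 = 1*46 - 23 = 23, d_7 = (567 - 23^2)/1 = 38/1 = 38: (m_7, d_7) = (m_1, d_1) = (23, 38), so from here the quotients repeat a_1, ..., a_6; the period length is 6.
So sqrt(567) = [23; (1, 4, 3, 4, 1, 46)] with period length k = 6.
k is even, so the fundamental solution of x^2 - 567y^2 = 1 is (p_{k-1}, q_{k-1}) = (p_5, q_5); compute convergents through index 5.
Convergents (p_i = a_i*p_{i-1} + p_{i-2}, q_i = a_i*q_{i-1} + q_{i-2} with p_{-2}=0, p_{-1}=1, q_{-2}=1, q_{-1}=0):
  i=0: a_0=23, p_0 = 23*1 + 0 = 23, q_0 = 23*0 + 1 = 1.
  i=1: a_1=1, p_1 = 1*23 + 1 = 24, q_1 = 1*1 + 0 = 1.
  i=2: a_2=4, p_2 = 4*24 + 23 = 119, q_2 = 4*1 + 1 = 5.
  i=3: a_3=3, p_3 = 3*119 + 24 = 381, q_3 = 3*5 + 1 = 16.
  i=4: a_4=4, p_4 = 4*381 + 119 = 1643, q_4 = 4*16 + 5 = 69.
  i=5: a_5=1, p_5 = 1*1643 + 381 = 2024, q_5 = 1*69 + 16 = 85.
Check: 2024^2 - 567*85^2 = 4096576 - 4096575 = 1, so (x, y) = (2024, 85) solves the equation, and by the theorem it is the least positive solution.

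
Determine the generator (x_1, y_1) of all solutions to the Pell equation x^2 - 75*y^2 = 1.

First expand sqrt(75) as a continued fraction. With x_i = (sqrt(75) + m_i)/d_i and (m_0, d_0) = (0, 1): a_0 = floor(sqrt(75)) = 8, since 8^2 = 64 <= 75 < 81 = 9^2.
Iterate m_{i+1} = d_i*a_i - m_i, d_{i+1} = (75 - m_{i+1}^2)/d_i, a_{i+1} = floor((a_0 + m_{i+1})/d_{i+1}):
  m_1 = 1*8 - 0 = 8, d_1 = (75 - 8^2)/1 = 11/1 = 11, a_1 = floor((8 + 8)/11) = 1.
  m_2 = 11*1 - 8 = 3, d_2 = (75 - 3^2)/11 = 66/11 = 6, a_2 = floor((8 + 3)/6) = 1.
  m_3 = 6*1 - 3 = 3, d_3 = (75 - 3^2)/6 = 66/6 = 11, a_3 = floor((8 + 3)/11) = 1.
  m_4 = 11*1 - 3 = 8, d_4 = (75 - 8^2)/11 = 11/11 = 1, a_4 = floor((8 + 8)/1) = 16.
  m_5 = 1*16 - 8 = 8, d_5 = (75 - 8^2)/1 = 11/1 = 11: (m_5, d_5) = (m_1, d_1) = (8, 11), so from here the quotients repeat a_1, ..., a_4; the period length is 4.
So sqrt(75) = [8; (1, 1, 1, 16)] with period length k = 4.
k is even, so the fundamental solution of x^2 - 75y^2 = 1 is (p_{k-1}, q_{k-1}) = (p_3, q_3); compute convergents through index 3.
Convergents (p_i = a_i*p_{i-1} + p_{i-2}, q_i = a_i*q_{i-1} + q_{i-2} with p_{-2}=0, p_{-1}=1, q_{-2}=1, q_{-1}=0):
  i=0: a_0=8, p_0 = 8*1 + 0 = 8, q_0 = 8*0 + 1 = 1.
  i=1: a_1=1, p_1 = 1*8 + 1 = 9, q_1 = 1*1 + 0 = 1.
  i=2: a_2=1, p_2 = 1*9 + 8 = 17, q_2 = 1*1 + 1 = 2.
  i=3: a_3=1, p_3 = 1*17 + 9 = 26, q_3 = 1*2 + 1 = 3.
Check: 26^2 - 75*3^2 = 676 - 675 = 1, so (x, y) = (26, 3) solves the equation, and by the theorem it is the least positive solution.

(x, y) = (26, 3)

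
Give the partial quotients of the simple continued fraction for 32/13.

Run the Euclidean algorithm on 32 and 13; the successive quotients are the partial quotients a_0, a_1, ... (each step inverts the fractional part left over by the previous one):
  32 = 2*13 + 6, so a_0 = 2.
  13 = 2*6 + 1, so a_1 = 2.
  6 = 6*1 + 0, so a_2 = 6.
The remainder reaches 0 after 3 divisions, so the expansion has 3 partial quotients, read off in order.

[2; 2, 6]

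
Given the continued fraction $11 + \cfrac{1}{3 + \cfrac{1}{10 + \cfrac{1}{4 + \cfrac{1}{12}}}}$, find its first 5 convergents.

Using the convergent recurrence p_i = a_i*p_{i-1} + p_{i-2}, q_i = a_i*q_{i-1} + q_{i-2} with p_{-2}=0, p_{-1}=1, q_{-2}=1, q_{-1}=0:
  i=0: a_0=11, p_0 = 11*1 + 0 = 11, q_0 = 11*0 + 1 = 1.
  i=1: a_1=3, p_1 = 3*11 + 1 = 34, q_1 = 3*1 + 0 = 3.
  i=2: a_2=10, p_2 = 10*34 + 11 = 351, q_2 = 10*3 + 1 = 31.
  i=3: a_3=4, p_3 = 4*351 + 34 = 1438, q_3 = 4*31 + 3 = 127.
  i=4: a_4=12, p_4 = 12*1438 + 351 = 17607, q_4 = 12*127 + 31 = 1555.

11/1, 34/3, 351/31, 1438/127, 17607/1555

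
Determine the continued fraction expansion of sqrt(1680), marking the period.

Write x_i = (sqrt(1680) + m_i)/d_i with (m_0, d_0) = (0, 1). a_0 = floor(sqrt(1680)) = 40, since 40^2 = 1600 <= 1680 < 1681 = 41^2.
Iterate m_{i+1} = d_i*a_i - m_i, d_{i+1} = (1680 - m_{i+1}^2)/d_i, a_{i+1} = floor((a_0 + m_{i+1})/d_{i+1}):
  m_1 = 1*40 - 0 = 40, d_1 = (1680 - 40^2)/1 = 80/1 = 80, a_1 = floor((40 + 40)/80) = 1.
  m_2 = 80*1 - 40 = 40, d_2 = (1680 - 40^2)/80 = 80/80 = 1, a_2 = floor((40 + 40)/1) = 80.
  m_3 = 1*80 - 40 = 40, d_3 = (1680 - 40^2)/1 = 80/1 = 80: (m_3, d_3) = (m_1, d_1) = (40, 80), so from here the quotients repeat a_1, a_2; the period length is 2.
Hence the expansion of sqrt(1680) is a_0 = 40 followed by the repeating block 1, 80 (period 2).

[40; (1, 80)]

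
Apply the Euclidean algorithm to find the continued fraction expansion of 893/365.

[2; 2, 4, 5, 1, 1, 3]

Run the Euclidean algorithm on 893 and 365; the successive quotients are the partial quotients a_0, a_1, ... (each step inverts the fractional part left over by the previous one):
  893 = 2*365 + 163, so a_0 = 2.
  365 = 2*163 + 39, so a_1 = 2.
  163 = 4*39 + 7, so a_2 = 4.
  39 = 5*7 + 4, so a_3 = 5.
  7 = 1*4 + 3, so a_4 = 1.
  4 = 1*3 + 1, so a_5 = 1.
  3 = 3*1 + 0, so a_6 = 3.
The remainder reaches 0 after 7 divisions, so the expansion has 7 partial quotients, read off in order.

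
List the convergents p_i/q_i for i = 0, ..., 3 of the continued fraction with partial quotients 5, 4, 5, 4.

Using the convergent recurrence p_i = a_i*p_{i-1} + p_{i-2}, q_i = a_i*q_{i-1} + q_{i-2} with p_{-2}=0, p_{-1}=1, q_{-2}=1, q_{-1}=0:
  i=0: a_0=5, p_0 = 5*1 + 0 = 5, q_0 = 5*0 + 1 = 1.
  i=1: a_1=4, p_1 = 4*5 + 1 = 21, q_1 = 4*1 + 0 = 4.
  i=2: a_2=5, p_2 = 5*21 + 5 = 110, q_2 = 5*4 + 1 = 21.
  i=3: a_3=4, p_3 = 4*110 + 21 = 461, q_3 = 4*21 + 4 = 88.

5/1, 21/4, 110/21, 461/88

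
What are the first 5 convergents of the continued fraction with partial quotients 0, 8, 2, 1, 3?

0/1, 1/8, 2/17, 3/25, 11/92

Using the convergent recurrence p_i = a_i*p_{i-1} + p_{i-2}, q_i = a_i*q_{i-1} + q_{i-2} with p_{-2}=0, p_{-1}=1, q_{-2}=1, q_{-1}=0:
  i=0: a_0=0, p_0 = 0*1 + 0 = 0, q_0 = 0*0 + 1 = 1.
  i=1: a_1=8, p_1 = 8*0 + 1 = 1, q_1 = 8*1 + 0 = 8.
  i=2: a_2=2, p_2 = 2*1 + 0 = 2, q_2 = 2*8 + 1 = 17.
  i=3: a_3=1, p_3 = 1*2 + 1 = 3, q_3 = 1*17 + 8 = 25.
  i=4: a_4=3, p_4 = 3*3 + 2 = 11, q_4 = 3*25 + 17 = 92.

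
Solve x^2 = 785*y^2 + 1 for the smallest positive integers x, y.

(x, y) = (1569, 56)

First expand sqrt(785) as a continued fraction. With x_i = (sqrt(785) + m_i)/d_i and (m_0, d_0) = (0, 1): a_0 = floor(sqrt(785)) = 28, since 28^2 = 784 <= 785 < 841 = 29^2.
Iterate m_{i+1} = d_i*a_i - m_i, d_{i+1} = (785 - m_{i+1}^2)/d_i, a_{i+1} = floor((a_0 + m_{i+1})/d_{i+1}):
  m_1 = 1*28 - 0 = 28, d_1 = (785 - 28^2)/1 = 1/1 = 1, a_1 = floor((28 + 28)/1) = 56.
  m_2 = 1*56 - 28 = 28, d_2 = (785 - 28^2)/1 = 1/1 = 1: (m_2, d_2) = (m_1, d_1) = (28, 1), so from here the quotient a_1 repeats; the period length is 1.
So sqrt(785) = [28; (56)] with period length k = 1.
k is odd, so (p_{k-1}, q_{k-1}) only solves x^2 - 785y^2 = -1 and the fundamental solution of x^2 - 785y^2 = 1 is (p_{2k-1}, q_{2k-1}) = (p_1, q_1); compute convergents through index 1, running through the period twice.
Convergents (p_i = a_i*p_{i-1} + p_{i-2}, q_i = a_i*q_{i-1} + q_{i-2} with p_{-2}=0, p_{-1}=1, q_{-2}=1, q_{-1}=0):
  i=0: a_0=28, p_0 = 28*1 + 0 = 28, q_0 = 28*0 + 1 = 1.
  i=1: a_1=56, p_1 = 56*28 + 1 = 1569, q_1 = 56*1 + 0 = 56.
Indeed p_0^2 - 785*q_0^2 = 784 - 785 = -1, not +1.
Check: 1569^2 - 785*56^2 = 2461761 - 2461760 = 1, so (x, y) = (1569, 56) solves the equation, and by the theorem it is the least positive solution.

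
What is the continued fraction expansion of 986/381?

Run the Euclidean algorithm on 986 and 381; the successive quotients are the partial quotients a_0, a_1, ... (each step inverts the fractional part left over by the previous one):
  986 = 2*381 + 224, so a_0 = 2.
  381 = 1*224 + 157, so a_1 = 1.
  224 = 1*157 + 67, so a_2 = 1.
  157 = 2*67 + 23, so a_3 = 2.
  67 = 2*23 + 21, so a_4 = 2.
  23 = 1*21 + 2, so a_5 = 1.
  21 = 10*2 + 1, so a_6 = 10.
  2 = 2*1 + 0, so a_7 = 2.
The remainder reaches 0 after 8 divisions, so the expansion has 8 partial quotients, read off in order.

[2; 1, 1, 2, 2, 1, 10, 2]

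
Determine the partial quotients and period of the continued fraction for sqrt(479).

[21; (1, 7, 1, 3, 2, 21, 2, 3, 1, 7, 1, 42)]

Write x_i = (sqrt(479) + m_i)/d_i with (m_0, d_0) = (0, 1). a_0 = floor(sqrt(479)) = 21, since 21^2 = 441 <= 479 < 484 = 22^2.
Iterate m_{i+1} = d_i*a_i - m_i, d_{i+1} = (479 - m_{i+1}^2)/d_i, a_{i+1} = floor((a_0 + m_{i+1})/d_{i+1}):
  m_1 = 1*21 - 0 = 21, d_1 = (479 - 21^2)/1 = 38/1 = 38, a_1 = floor((21 + 21)/38) = 1.
  m_2 = 38*1 - 21 = 17, d_2 = (479 - 17^2)/38 = 190/38 = 5, a_2 = floor((21 + 17)/5) = 7.
  m_3 = 5*7 - 17 = 18, d_3 = (479 - 18^2)/5 = 155/5 = 31, a_3 = floor((21 + 18)/31) = 1.
  m_4 = 31*1 - 18 = 13, d_4 = (479 - 13^2)/31 = 310/31 = 10, a_4 = floor((21 + 13)/10) = 3.
  m_5 = 10*3 - 13 = 17, d_5 = (479 - 17^2)/10 = 190/10 = 19, a_5 = floor((21 + 17)/19) = 2.
  m_6 = 19*2 - 17 = 21, d_6 = (479 - 21^2)/19 = 38/19 = 2, a_6 = floor((21 + 21)/2) = 21.
  m_7 = 2*21 - 21 = 21, d_7 = (479 - 21^2)/2 = 38/2 = 19, a_7 = floor((21 + 21)/19) = 2.
  m_8 = 19*2 - 21 = 17, d_8 = (479 - 17^2)/19 = 190/19 = 10, a_8 = floor((21 + 17)/10) = 3.
  m_9 = 10*3 - 17 = 13, d_9 = (479 - 13^2)/10 = 310/10 = 31, a_9 = floor((21 + 13)/31) = 1.
  m_10 = 31*1 - 13 = 18, d_10 = (479 - 18^2)/31 = 155/31 = 5, a_10 = floor((21 + 18)/5) = 7.
  m_11 = 5*7 - 18 = 17, d_11 = (479 - 17^2)/5 = 190/5 = 38, a_11 = floor((21 + 17)/38) = 1.
  m_12 = 38*1 - 17 = 21, d_12 = (479 - 21^2)/38 = 38/38 = 1, a_12 = floor((21 + 21)/1) = 42.
  m_13 = 1*42 - 21 = 21, d_13 = (479 - 21^2)/1 = 38/1 = 38: (m_13, d_13) = (m_1, d_1) = (21, 38), so from here the quotients repeat a_1, ..., a_12; the period length is 12.
Hence the expansion of sqrt(479) is a_0 = 21 followed by the repeating block 1, 7, 1, 3, 2, 21, 2, 3, 1, 7, 1, 42 (period 12).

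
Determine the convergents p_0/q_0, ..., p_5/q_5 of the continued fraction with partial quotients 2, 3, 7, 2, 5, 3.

Using the convergent recurrence p_i = a_i*p_{i-1} + p_{i-2}, q_i = a_i*q_{i-1} + q_{i-2} with p_{-2}=0, p_{-1}=1, q_{-2}=1, q_{-1}=0:
  i=0: a_0=2, p_0 = 2*1 + 0 = 2, q_0 = 2*0 + 1 = 1.
  i=1: a_1=3, p_1 = 3*2 + 1 = 7, q_1 = 3*1 + 0 = 3.
  i=2: a_2=7, p_2 = 7*7 + 2 = 51, q_2 = 7*3 + 1 = 22.
  i=3: a_3=2, p_3 = 2*51 + 7 = 109, q_3 = 2*22 + 3 = 47.
  i=4: a_4=5, p_4 = 5*109 + 51 = 596, q_4 = 5*47 + 22 = 257.
  i=5: a_5=3, p_5 = 3*596 + 109 = 1897, q_5 = 3*257 + 47 = 818.

2/1, 7/3, 51/22, 109/47, 596/257, 1897/818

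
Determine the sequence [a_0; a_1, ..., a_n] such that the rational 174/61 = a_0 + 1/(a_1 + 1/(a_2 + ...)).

[2; 1, 5, 1, 3, 2]

Run the Euclidean algorithm on 174 and 61; the successive quotients are the partial quotients a_0, a_1, ... (each step inverts the fractional part left over by the previous one):
  174 = 2*61 + 52, so a_0 = 2.
  61 = 1*52 + 9, so a_1 = 1.
  52 = 5*9 + 7, so a_2 = 5.
  9 = 1*7 + 2, so a_3 = 1.
  7 = 3*2 + 1, so a_4 = 3.
  2 = 2*1 + 0, so a_5 = 2.
The remainder reaches 0 after 6 divisions, so the expansion has 6 partial quotients, read off in order.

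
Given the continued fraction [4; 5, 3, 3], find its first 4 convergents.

4/1, 21/5, 67/16, 222/53

Using the convergent recurrence p_i = a_i*p_{i-1} + p_{i-2}, q_i = a_i*q_{i-1} + q_{i-2} with p_{-2}=0, p_{-1}=1, q_{-2}=1, q_{-1}=0:
  i=0: a_0=4, p_0 = 4*1 + 0 = 4, q_0 = 4*0 + 1 = 1.
  i=1: a_1=5, p_1 = 5*4 + 1 = 21, q_1 = 5*1 + 0 = 5.
  i=2: a_2=3, p_2 = 3*21 + 4 = 67, q_2 = 3*5 + 1 = 16.
  i=3: a_3=3, p_3 = 3*67 + 21 = 222, q_3 = 3*16 + 5 = 53.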